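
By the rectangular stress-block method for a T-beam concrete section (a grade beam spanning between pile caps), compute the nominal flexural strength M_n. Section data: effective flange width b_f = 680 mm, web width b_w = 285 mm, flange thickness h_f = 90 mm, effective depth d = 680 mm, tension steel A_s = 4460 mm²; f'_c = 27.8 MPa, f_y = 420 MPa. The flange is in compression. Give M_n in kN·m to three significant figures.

M_n ≈ 1160 kN·m

Tension: T = A_s f_y = 4460 × 420 = 1873200 N.
Try a within the flange: a = T/(0.85 f'_c b_f) = 1873200/(0.85 × 27.8 × 680) = 116.58 mm.
a = 116.58 > h_f = 90 mm: the block extends into the web. Split into flange-overhang and web parts.
C_f = 0.85 f'_c (b_f − b_w) h_f = 0.85 × 27.8 × (680 − 285) × 90 = 840047 N.
Remaining web compression depth: a_w = (T − C_f)/(0.85 f'_c b_w) = (1873200 − 840047)/(0.85 × 27.8 × 285) = 153.41 mm.
M_n = C_f(d − h_f/2) + (T − C_f)(d − a_w/2) = 840047 × (680 − 45) + 1033153 × (680 − 76.705) = 533.43 + 623.30 = 1156.73 × 10⁶ N·mm.
M_n = 1156.73 kN·m.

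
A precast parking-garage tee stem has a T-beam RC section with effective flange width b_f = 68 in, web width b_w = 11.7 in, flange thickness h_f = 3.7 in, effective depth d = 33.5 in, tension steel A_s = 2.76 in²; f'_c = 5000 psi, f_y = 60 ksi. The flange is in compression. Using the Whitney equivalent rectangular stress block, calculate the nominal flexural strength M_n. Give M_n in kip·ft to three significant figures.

Tension: T = A_s f_y = 2.76 × 60 = 165.6 kips.
Try a within the flange: a = T/(0.85 f'_c b_f) = 165.6/(0.85 × 5 × 68) = 0.573 in.
Since a = 0.573 ≤ h_f = 3.7 in, the stress block lies entirely in the flange; analyse as a rectangular beam of width b_f.
M_n = T(d − a/2) = 165.6 × (33.5 − 0.2865) = 5500.2 kip·in.
M_n = 5500.2/12 = 458.35 kip·ft.

M_n ≈ 458 kip·ft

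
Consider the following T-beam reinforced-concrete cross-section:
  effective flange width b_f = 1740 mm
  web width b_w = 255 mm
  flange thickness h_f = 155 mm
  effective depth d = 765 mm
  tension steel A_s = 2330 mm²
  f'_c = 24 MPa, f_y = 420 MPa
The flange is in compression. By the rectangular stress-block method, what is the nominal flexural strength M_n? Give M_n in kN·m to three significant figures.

Tension: T = A_s f_y = 2330 × 420 = 978600 N.
Try a within the flange: a = T/(0.85 f'_c b_f) = 978600/(0.85 × 24 × 1740) = 27.57 mm.
Since a = 27.57 ≤ h_f = 155 mm, the stress block lies entirely in the flange; analyse as a rectangular beam of width b_f.
M_n = T(d − a/2) = 978600 × (765 − 13.785) = 735.14 × 10⁶ N·mm.
M_n = 735.14 kN·m.

M_n ≈ 735 kN·m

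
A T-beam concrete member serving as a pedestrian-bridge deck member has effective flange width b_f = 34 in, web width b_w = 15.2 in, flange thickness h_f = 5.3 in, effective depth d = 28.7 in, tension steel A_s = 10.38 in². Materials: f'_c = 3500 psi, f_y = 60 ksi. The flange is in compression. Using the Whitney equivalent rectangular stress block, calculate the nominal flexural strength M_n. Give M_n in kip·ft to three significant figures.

M_n ≈ 1330 kip·ft

Tension: T = A_s f_y = 10.38 × 60 = 622.8 kips.
Try a within the flange: a = T/(0.85 f'_c b_f) = 622.8/(0.85 × 3.5 × 34) = 6.157 in.
a = 6.157 > h_f = 5.3 in: the block extends into the web. Split into flange-overhang and web parts.
C_f = 0.85 f'_c (b_f − b_w) h_f = 0.85 × 3.5 × (34 − 15.2) × 5.3 = 296.4 kips.
Remaining web compression depth: a_w = (T − C_f)/(0.85 f'_c b_w) = (622.8 − 296.4)/(0.85 × 3.5 × 15.2) = 7.218 in.
M_n = C_f(d − h_f/2) + (T − C_f)(d − a_w/2) = 296.4 × (28.7 − 2.65) + 326.4 × (28.7 − 3.609) = 7721.2 + 8189.7 = 15910.9 kip·in.
M_n = 15910.9/12 = 1325.91 kip·ft.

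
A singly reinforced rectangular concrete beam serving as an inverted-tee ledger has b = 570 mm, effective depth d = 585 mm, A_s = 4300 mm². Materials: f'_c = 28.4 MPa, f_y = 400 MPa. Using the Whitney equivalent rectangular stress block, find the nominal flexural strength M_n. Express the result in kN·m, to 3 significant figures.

M_n ≈ 899 kN·m

T = A_s f_y = 4300 × 400 = 1720000 N = 1720 kN.
From C = T: a = T/(0.85 f'_c b) = 1720000/(0.85 × 28.4 × 570) = 125.00 mm.
M_n = T(d − a/2) = 1720 kN × (585 − 62.5) mm = 898.70 kN·m.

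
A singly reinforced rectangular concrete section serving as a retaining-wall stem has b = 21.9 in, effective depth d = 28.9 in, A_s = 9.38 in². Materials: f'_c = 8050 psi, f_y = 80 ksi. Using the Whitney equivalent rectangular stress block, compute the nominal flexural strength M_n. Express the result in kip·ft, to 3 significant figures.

M_n ≈ 1650 kip·ft

T = A_s f_y = 9.38 × 80 = 750.4 kips.
a = T/(0.85 f'_c b) = 750.4/(0.85 × 8.05 × 21.9) = 5.008 in.
M_n = T(d − a/2) = 750.4 × (28.9 − 2.504) = 19807.6 kip·in = 19807.6/12 = 1650.63 kip·ft.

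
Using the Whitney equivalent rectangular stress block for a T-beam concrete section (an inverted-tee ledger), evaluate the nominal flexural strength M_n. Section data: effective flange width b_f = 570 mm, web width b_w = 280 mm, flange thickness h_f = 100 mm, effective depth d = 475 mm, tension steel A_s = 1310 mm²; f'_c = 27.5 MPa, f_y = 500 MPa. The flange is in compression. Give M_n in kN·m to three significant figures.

Tension: T = A_s f_y = 1310 × 500 = 655000 N.
Try a within the flange: a = T/(0.85 f'_c b_f) = 655000/(0.85 × 27.5 × 570) = 49.16 mm.
Since a = 49.16 ≤ h_f = 100 mm, the stress block lies entirely in the flange; analyse as a rectangular beam of width b_f.
M_n = T(d − a/2) = 655000 × (475 − 24.58) = 295.03 × 10⁶ N·mm.
M_n = 295.03 kN·m.

M_n ≈ 295 kN·m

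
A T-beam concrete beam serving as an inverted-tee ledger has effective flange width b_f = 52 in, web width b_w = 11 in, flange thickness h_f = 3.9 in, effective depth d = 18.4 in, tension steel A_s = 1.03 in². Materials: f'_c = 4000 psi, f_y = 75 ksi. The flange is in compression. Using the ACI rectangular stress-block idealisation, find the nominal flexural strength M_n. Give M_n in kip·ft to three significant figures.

M_n ≈ 117 kip·ft

Tension: T = A_s f_y = 1.03 × 75 = 77.25 kips.
Try a within the flange: a = T/(0.85 f'_c b_f) = 77.25/(0.85 × 4 × 52) = 0.437 in.
Since a = 0.437 ≤ h_f = 3.9 in, the stress block lies entirely in the flange; analyse as a rectangular beam of width b_f.
M_n = T(d − a/2) = 77.25 × (18.4 − 0.2185) = 1404.5 kip·in.
M_n = 1404.5/12 = 117.04 kip·ft.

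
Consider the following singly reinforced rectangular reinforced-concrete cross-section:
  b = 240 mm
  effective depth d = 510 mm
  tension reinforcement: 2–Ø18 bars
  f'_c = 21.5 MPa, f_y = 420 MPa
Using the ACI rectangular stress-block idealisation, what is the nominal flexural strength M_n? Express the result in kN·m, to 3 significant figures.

A_s = 2 × 254 = 508 mm².
T = A_s f_y = 508 × 420 = 213360 N = 213.36 kN.
From C = T: a = T/(0.85 f'_c b) = 213360/(0.85 × 21.5 × 240) = 48.65 mm.
M_n = T(d − a/2) = 213.36 kN × (510 − 24.325) mm = 103.62 kN·m.

M_n ≈ 104 kN·m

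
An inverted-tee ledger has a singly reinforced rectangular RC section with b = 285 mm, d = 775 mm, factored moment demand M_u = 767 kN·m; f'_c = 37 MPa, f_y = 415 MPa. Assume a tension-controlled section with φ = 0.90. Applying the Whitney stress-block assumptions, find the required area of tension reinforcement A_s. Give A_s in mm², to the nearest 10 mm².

M_n = M_u/φ = 767/0.90 = 852.222 kN·m.
With M_n = 0.85 f'_c a b (d − a/2), solve the quadratic for a:
a = d − √(d² − 2M_n/(0.85 f'_c b)) = 775 − √(775² − 2 × 852.222×10⁶/(0.85 × 37 × 285)) = 134.32 mm.
A_s = 0.85 f'_c a b / f_y = 0.85 × 37 × 134.32 × 285 / 415 = 2901.1 mm².

A_s ≈ 2900 mm²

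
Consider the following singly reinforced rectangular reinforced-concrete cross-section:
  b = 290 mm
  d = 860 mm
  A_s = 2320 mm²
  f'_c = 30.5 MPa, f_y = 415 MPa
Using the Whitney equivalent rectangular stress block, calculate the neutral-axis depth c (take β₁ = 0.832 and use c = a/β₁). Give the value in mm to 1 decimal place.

T = A_s f_y = 2320 × 415 = 962800 N = 962.8 kN.
Setting C = 0.85 f'_c a b equal to T: a = 962800/(0.85 × 30.5 × 290) = 128.062 mm.
With β₁ = 0.832, c = a/β₁ = 128.062/0.832 = 153.9 mm.

c ≈ 153.9 mm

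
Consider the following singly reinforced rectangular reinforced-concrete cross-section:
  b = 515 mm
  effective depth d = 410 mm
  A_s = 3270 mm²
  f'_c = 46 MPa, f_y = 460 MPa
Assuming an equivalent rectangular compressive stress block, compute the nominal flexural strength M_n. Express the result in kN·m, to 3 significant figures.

T = A_s f_y = 3270 × 460 = 1504200 N = 1504.2 kN.
From C = T: a = T/(0.85 f'_c b) = 1504200/(0.85 × 46 × 515) = 74.70 mm.
M_n = T(d − a/2) = 1504.2 kN × (410 − 37.35) mm = 560.54 kN·m.

M_n ≈ 561 kN·m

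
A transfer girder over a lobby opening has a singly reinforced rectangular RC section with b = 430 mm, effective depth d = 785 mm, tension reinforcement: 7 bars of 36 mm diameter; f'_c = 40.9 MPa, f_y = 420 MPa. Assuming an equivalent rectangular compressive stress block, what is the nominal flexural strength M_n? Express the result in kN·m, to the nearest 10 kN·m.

M_n ≈ 2050 kN·m

A_s = 7 × 1018 = 7126 mm².
T = A_s f_y = 7126 × 420 = 2992920 N = 2992.92 kN.
From C = T: a = T/(0.85 f'_c b) = 2992920/(0.85 × 40.9 × 430) = 200.21 mm.
M_n = T(d − a/2) = 2992.92 kN × (785 − 100.105) mm = 2049.84 kN·m.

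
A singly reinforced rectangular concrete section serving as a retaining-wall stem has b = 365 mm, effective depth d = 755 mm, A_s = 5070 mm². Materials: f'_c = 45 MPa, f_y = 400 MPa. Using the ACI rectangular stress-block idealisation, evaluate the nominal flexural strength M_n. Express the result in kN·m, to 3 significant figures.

M_n ≈ 1380 kN·m

T = A_s f_y = 5070 × 400 = 2028000 N = 2028 kN.
From C = T: a = T/(0.85 f'_c b) = 2028000/(0.85 × 45 × 365) = 145.26 mm.
M_n = T(d − a/2) = 2028 kN × (755 − 72.63) mm = 1383.85 kN·m.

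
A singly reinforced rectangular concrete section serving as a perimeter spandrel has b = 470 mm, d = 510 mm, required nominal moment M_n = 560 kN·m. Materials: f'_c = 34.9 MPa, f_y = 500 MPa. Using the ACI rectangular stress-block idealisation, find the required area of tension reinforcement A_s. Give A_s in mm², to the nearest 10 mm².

With M_n = 0.85 f'_c a b (d − a/2), solve the quadratic for a:
a = d − √(d² − 2M_n/(0.85 f'_c b)) = 510 − √(510² − 2 × 560×10⁶/(0.85 × 34.9 × 470)) = 86.01 mm.
A_s = 0.85 f'_c a b / f_y = 0.85 × 34.9 × 86.01 × 470 / 500 = 2398.4 mm².

A_s ≈ 2400 mm²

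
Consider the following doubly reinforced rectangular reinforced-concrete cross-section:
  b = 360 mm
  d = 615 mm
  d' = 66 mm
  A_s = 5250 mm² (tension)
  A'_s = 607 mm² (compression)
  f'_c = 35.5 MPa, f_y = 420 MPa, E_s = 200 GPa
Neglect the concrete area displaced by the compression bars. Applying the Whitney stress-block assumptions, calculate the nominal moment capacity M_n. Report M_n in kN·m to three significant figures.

M_n ≈ 1160 kN·m

Assume both tension and compression steel yield.
Net tension couple steel: A_s − A'_s = 4643 mm².
a = (A_s − A'_s) f_y / (0.85 f'_c b) = 1950060/(0.85 × 35.5 × 360) = 179.51 mm.
c = a/β₁ = 179.51/0.796 = 225.52 mm; ε'_s = 0.003(c − d')/c = 0.0021 ≥ f_y/E_s = 0.0021, so compression steel does yield.
M_n = (A_s − A'_s) f_y (d − a/2) + A'_s f_y (d − d') = [1950060 × (615 − 89.755) + 254940 × (615 − 66)] × 10⁻⁶ = 1024.26 + 139.96 = 1164.22 kN·m.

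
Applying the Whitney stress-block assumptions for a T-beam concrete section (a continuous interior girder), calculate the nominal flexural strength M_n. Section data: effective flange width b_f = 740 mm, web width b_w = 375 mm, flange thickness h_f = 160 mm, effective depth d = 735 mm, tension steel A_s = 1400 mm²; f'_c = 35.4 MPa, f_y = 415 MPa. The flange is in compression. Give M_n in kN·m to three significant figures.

Tension: T = A_s f_y = 1400 × 415 = 581000 N.
Try a within the flange: a = T/(0.85 f'_c b_f) = 581000/(0.85 × 35.4 × 740) = 26.09 mm.
Since a = 26.09 ≤ h_f = 160 mm, the stress block lies entirely in the flange; analyse as a rectangular beam of width b_f.
M_n = T(d − a/2) = 581000 × (735 − 13.045) = 419.46 × 10⁶ N·mm.
M_n = 419.46 kN·m.

M_n ≈ 419 kN·m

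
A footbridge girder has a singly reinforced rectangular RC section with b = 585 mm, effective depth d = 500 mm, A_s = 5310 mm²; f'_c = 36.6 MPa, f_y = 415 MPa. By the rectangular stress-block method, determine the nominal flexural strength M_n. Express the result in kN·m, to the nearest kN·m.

T = A_s f_y = 5310 × 415 = 2203650 N = 2203.65 kN.
From C = T: a = T/(0.85 f'_c b) = 2203650/(0.85 × 36.6 × 585) = 121.08 mm.
M_n = T(d − a/2) = 2203.65 kN × (500 − 60.54) mm = 968.42 kN·m.

M_n ≈ 968 kN·m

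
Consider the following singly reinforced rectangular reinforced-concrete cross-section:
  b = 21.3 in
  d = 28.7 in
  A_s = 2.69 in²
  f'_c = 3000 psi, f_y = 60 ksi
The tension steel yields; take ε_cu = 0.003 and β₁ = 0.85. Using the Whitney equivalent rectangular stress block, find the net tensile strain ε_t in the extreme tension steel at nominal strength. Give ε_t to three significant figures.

ε_t ≈ 0.0216

a = A_s f_y/(0.85 f'_c b) = 2.972 in.
β₁ = 0.85, so c = a/β₁ = 2.972/0.85 = 3.496 in.
From the linear strain diagram with ε_cu = 0.003: ε_t = 0.003 (d − c)/c = 0.003 × (28.7 − 3.496)/3.496 = 0.0216.
Since ε_t ≥ 0.005, the section is tension-controlled.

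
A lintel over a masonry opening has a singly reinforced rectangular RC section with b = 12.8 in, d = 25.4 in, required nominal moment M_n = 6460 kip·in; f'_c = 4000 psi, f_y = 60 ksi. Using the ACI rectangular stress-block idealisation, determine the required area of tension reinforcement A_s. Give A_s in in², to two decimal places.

A_s ≈ 4.89 in²

From M_n = 0.85 f'_c a b (d − a/2):
a = d − √(d² − 2M_n/(0.85 f'_c b)) = 25.4 − √(25.4² − 2 × 6460/(0.85 × 4 × 12.8)) = 6.738 in.
A_s = 0.85 f'_c a b / f_y = 0.85 × 4 × 6.738 × 12.8 / 60 = 4.887 in².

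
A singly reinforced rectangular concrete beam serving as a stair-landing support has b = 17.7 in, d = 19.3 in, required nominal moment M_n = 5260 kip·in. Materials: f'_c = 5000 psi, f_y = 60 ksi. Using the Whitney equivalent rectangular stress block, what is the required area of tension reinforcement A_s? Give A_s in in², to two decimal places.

From M_n = 0.85 f'_c a b (d − a/2):
a = d − √(d² − 2M_n/(0.85 f'_c b)) = 19.3 − √(19.3² − 2 × 5260/(0.85 × 5 × 17.7)) = 4.047 in.
A_s = 0.85 f'_c a b / f_y = 0.85 × 5 × 4.047 × 17.7 / 60 = 5.074 in².

A_s ≈ 5.07 in²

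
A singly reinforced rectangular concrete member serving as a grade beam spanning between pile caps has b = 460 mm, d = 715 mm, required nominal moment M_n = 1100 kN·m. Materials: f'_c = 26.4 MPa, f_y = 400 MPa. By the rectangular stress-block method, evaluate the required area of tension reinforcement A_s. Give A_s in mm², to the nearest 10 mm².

A_s ≈ 4360 mm²

With M_n = 0.85 f'_c a b (d − a/2), solve the quadratic for a:
a = d − √(d² − 2M_n/(0.85 f'_c b)) = 715 − √(715² − 2 × 1100×10⁶/(0.85 × 26.4 × 460)) = 169.02 mm.
A_s = 0.85 f'_c a b / f_y = 0.85 × 26.4 × 169.02 × 460 / 400 = 4361.7 mm².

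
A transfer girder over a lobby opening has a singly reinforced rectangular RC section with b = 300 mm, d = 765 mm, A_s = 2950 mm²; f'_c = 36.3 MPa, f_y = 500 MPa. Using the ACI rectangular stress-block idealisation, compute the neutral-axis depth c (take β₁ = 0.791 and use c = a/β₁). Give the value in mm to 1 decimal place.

T = A_s f_y = 2950 × 500 = 1475000 N = 1475 kN.
Setting C = 0.85 f'_c a b equal to T: a = 1475000/(0.85 × 36.3 × 300) = 159.347 mm.
With β₁ = 0.791, c = a/β₁ = 159.347/0.791 = 201.5 mm.

c ≈ 201.5 mm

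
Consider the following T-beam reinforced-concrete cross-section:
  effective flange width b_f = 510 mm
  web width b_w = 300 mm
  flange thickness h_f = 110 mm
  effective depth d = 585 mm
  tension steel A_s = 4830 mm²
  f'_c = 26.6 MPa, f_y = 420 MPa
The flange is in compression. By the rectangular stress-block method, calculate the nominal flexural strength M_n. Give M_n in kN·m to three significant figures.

Tension: T = A_s f_y = 4830 × 420 = 2028600 N.
Try a within the flange: a = T/(0.85 f'_c b_f) = 2028600/(0.85 × 26.6 × 510) = 175.92 mm.
a = 175.92 > h_f = 110 mm: the block extends into the web. Split into flange-overhang and web parts.
C_f = 0.85 f'_c (b_f − b_w) h_f = 0.85 × 26.6 × (510 − 300) × 110 = 522291 N.
Remaining web compression depth: a_w = (T − C_f)/(0.85 f'_c b_w) = (2028600 − 522291)/(0.85 × 26.6 × 300) = 222.07 mm.
M_n = C_f(d − h_f/2) + (T − C_f)(d − a_w/2) = 522291 × (585 − 55) + 1506309 × (585 − 111.035) = 276.81 + 713.94 = 990.75 × 10⁶ N·mm.
M_n = 990.75 kN·m.

M_n ≈ 991 kN·m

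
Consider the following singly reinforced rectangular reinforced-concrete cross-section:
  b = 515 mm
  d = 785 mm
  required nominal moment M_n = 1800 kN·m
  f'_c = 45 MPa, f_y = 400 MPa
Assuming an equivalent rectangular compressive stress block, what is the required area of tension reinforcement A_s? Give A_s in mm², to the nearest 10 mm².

A_s ≈ 6240 mm²

With M_n = 0.85 f'_c a b (d − a/2), solve the quadratic for a:
a = d − √(d² − 2M_n/(0.85 f'_c b)) = 785 − √(785² − 2 × 1800×10⁶/(0.85 × 45 × 515)) = 126.61 mm.
A_s = 0.85 f'_c a b / f_y = 0.85 × 45 × 126.61 × 515 / 400 = 6235.1 mm².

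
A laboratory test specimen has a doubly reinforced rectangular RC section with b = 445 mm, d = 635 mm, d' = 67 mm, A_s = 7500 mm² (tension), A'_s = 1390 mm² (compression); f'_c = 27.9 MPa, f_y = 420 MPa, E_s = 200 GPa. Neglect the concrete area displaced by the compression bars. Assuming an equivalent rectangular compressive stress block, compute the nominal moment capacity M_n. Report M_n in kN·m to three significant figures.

M_n ≈ 1650 kN·m

Assume both tension and compression steel yield.
Net tension couple steel: A_s − A'_s = 6110 mm².
a = (A_s − A'_s) f_y / (0.85 f'_c b) = 2566200/(0.85 × 27.9 × 445) = 243.17 mm.
c = a/β₁ = 243.17/0.85 = 286.08 mm; ε'_s = 0.003(c − d')/c = 0.0023 ≥ f_y/E_s = 0.0021, so compression steel does yield.
M_n = (A_s − A'_s) f_y (d − a/2) + A'_s f_y (d − d') = [2566200 × (635 − 121.585) + 583800 × (635 − 67)] × 10⁻⁶ = 1317.53 + 331.60 = 1649.13 kN·m.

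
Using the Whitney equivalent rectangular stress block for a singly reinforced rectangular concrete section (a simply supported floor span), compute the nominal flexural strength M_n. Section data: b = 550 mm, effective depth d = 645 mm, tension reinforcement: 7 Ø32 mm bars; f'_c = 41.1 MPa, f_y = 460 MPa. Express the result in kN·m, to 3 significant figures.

M_n ≈ 1500 kN·m

A_s = 7 × 804 = 5628 mm².
T = A_s f_y = 5628 × 460 = 2588880 N = 2588.88 kN.
From C = T: a = T/(0.85 f'_c b) = 2588880/(0.85 × 41.1 × 550) = 134.74 mm.
M_n = T(d − a/2) = 2588.88 kN × (645 − 67.37) mm = 1495.41 kN·m.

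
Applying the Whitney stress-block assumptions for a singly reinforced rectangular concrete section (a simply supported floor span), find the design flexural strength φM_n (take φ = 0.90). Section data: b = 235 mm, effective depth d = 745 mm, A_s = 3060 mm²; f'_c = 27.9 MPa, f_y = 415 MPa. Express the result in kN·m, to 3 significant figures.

T = A_s f_y = 3060 × 415 = 1269900 N = 1269.9 kN.
From C = T: a = T/(0.85 f'_c b) = 1269900/(0.85 × 27.9 × 235) = 227.87 mm.
M_n = T(d − a/2) = 1269.9 kN × (745 − 113.935) mm = 801.39 kN·m.
φM_n = 0.90 × 801.39 = 721.25 kN·m.

φM_n ≈ 721 kN·m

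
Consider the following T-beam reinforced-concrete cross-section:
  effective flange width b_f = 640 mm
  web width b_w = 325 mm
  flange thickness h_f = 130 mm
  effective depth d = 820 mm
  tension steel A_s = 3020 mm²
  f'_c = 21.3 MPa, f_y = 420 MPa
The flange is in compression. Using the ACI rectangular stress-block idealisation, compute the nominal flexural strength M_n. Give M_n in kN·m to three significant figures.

M_n ≈ 971 kN·m

Tension: T = A_s f_y = 3020 × 420 = 1268400 N.
Try a within the flange: a = T/(0.85 f'_c b_f) = 1268400/(0.85 × 21.3 × 640) = 109.47 mm.
Since a = 109.47 ≤ h_f = 130 mm, the stress block lies entirely in the flange; analyse as a rectangular beam of width b_f.
M_n = T(d − a/2) = 1268400 × (820 − 54.735) = 970.66 × 10⁶ N·mm.
M_n = 970.66 kN·m.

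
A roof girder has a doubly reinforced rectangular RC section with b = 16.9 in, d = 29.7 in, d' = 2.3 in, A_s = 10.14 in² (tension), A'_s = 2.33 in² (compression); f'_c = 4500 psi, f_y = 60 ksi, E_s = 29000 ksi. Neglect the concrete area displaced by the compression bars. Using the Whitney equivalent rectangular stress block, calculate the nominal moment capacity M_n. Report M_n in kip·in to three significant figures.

M_n ≈ 16000 kip·in

Assume both steels yield.
a = (A_s − A'_s) f_y/(0.85 f'_c b) = (10.14 − 2.33) × 60/(0.85 × 4.5 × 16.9) = 7.249 in.
c = a/β₁ = 7.249/0.825 = 8.787 in; ε'_s = 0.003(c − d')/c = 0.0022 ≥ ε_y = 0.0021, so the compression steel yields.
M_n = (A_s − A'_s) f_y (d − a/2) + A'_s f_y (d − d') = 468.6 × (29.7 − 3.6245) + 139.8 × (29.7 − 2.3) = 12219.0 + 3830.5 = 16049.5 kip·in.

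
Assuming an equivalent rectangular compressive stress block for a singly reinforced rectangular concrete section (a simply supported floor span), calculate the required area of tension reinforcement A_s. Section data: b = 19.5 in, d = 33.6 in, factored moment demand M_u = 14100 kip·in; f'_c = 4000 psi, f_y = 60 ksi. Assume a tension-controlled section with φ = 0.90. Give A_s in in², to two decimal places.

M_n = M_u/φ = 14100/0.90 = 15666.7 kip·in.
From M_n = 0.85 f'_c a b (d − a/2):
a = d − √(d² − 2M_n/(0.85 f'_c b)) = 33.6 − √(33.6² − 2 × 15666.7/(0.85 × 4 × 19.5)) = 7.980 in.
A_s = 0.85 f'_c a b / f_y = 0.85 × 4 × 7.980 × 19.5 / 60 = 8.818 in².

A_s ≈ 8.82 in²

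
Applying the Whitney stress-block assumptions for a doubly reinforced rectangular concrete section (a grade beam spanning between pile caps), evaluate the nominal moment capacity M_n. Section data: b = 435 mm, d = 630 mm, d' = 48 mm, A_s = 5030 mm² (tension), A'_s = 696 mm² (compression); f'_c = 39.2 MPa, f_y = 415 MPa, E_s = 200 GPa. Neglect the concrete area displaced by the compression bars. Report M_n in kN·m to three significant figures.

Assume both tension and compression steel yield.
Net tension couple steel: A_s − A'_s = 4334 mm².
a = (A_s − A'_s) f_y / (0.85 f'_c b) = 1798610/(0.85 × 39.2 × 435) = 124.09 mm.
c = a/β₁ = 124.09/0.77 = 161.16 mm; ε'_s = 0.003(c − d')/c = 0.0021 ≥ f_y/E_s = 0.0021, so compression steel does yield.
M_n = (A_s − A'_s) f_y (d − a/2) + A'_s f_y (d − d') = [1798610 × (630 − 62.045) + 288840 × (630 − 48)] × 10⁻⁶ = 1021.53 + 168.10 = 1189.63 kN·m.

M_n ≈ 1190 kN·m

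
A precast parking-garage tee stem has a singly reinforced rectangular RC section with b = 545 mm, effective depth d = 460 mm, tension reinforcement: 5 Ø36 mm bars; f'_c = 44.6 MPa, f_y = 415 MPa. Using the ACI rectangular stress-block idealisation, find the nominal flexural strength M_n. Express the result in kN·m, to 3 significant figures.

A_s = 5 × 1018 = 5090 mm².
T = A_s f_y = 5090 × 415 = 2112350 N = 2112.35 kN.
From C = T: a = T/(0.85 f'_c b) = 2112350/(0.85 × 44.6 × 545) = 102.24 mm.
M_n = T(d − a/2) = 2112.35 kN × (460 − 51.12) mm = 863.70 kN·m.

M_n ≈ 864 kN·m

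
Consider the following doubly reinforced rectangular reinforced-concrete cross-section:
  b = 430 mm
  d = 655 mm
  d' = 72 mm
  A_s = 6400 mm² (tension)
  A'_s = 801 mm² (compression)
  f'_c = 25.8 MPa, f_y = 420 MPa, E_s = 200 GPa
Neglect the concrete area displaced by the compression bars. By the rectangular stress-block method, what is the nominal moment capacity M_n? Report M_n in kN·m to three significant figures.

Assume both tension and compression steel yield.
Net tension couple steel: A_s − A'_s = 5599 mm².
a = (A_s − A'_s) f_y / (0.85 f'_c b) = 2351580/(0.85 × 25.8 × 430) = 249.37 mm.
c = a/β₁ = 249.37/0.85 = 293.38 mm; ε'_s = 0.003(c − d')/c = 0.0023 ≥ f_y/E_s = 0.0021, so compression steel does yield.
M_n = (A_s − A'_s) f_y (d − a/2) + A'_s f_y (d − d') = [2351580 × (655 − 124.685) + 336420 × (655 − 72)] × 10⁻⁶ = 1247.08 + 196.13 = 1443.21 kN·m.

M_n ≈ 1440 kN·m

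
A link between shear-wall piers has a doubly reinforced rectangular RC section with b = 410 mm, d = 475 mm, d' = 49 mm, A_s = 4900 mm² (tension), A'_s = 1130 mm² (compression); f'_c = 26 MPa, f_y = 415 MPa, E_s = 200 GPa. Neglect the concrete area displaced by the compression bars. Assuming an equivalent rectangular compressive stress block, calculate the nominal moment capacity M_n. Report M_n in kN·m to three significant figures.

M_n ≈ 808 kN·m

Assume both tension and compression steel yield.
Net tension couple steel: A_s − A'_s = 3770 mm².
a = (A_s − A'_s) f_y / (0.85 f'_c b) = 1564550/(0.85 × 26 × 410) = 172.67 mm.
c = a/β₁ = 172.67/0.85 = 203.14 mm; ε'_s = 0.003(c − d')/c = 0.0023 ≥ f_y/E_s = 0.0021, so compression steel does yield.
M_n = (A_s − A'_s) f_y (d − a/2) + A'_s f_y (d − d') = [1564550 × (475 − 86.335) + 468950 × (475 − 49)] × 10⁻⁶ = 608.09 + 199.77 = 807.86 kN·m.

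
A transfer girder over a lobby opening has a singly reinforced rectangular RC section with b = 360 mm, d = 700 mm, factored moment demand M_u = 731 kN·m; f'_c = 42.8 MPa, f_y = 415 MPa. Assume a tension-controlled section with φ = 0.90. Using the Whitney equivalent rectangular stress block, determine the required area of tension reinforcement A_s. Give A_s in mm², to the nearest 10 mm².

M_n = M_u/φ = 731/0.90 = 812.222 kN·m.
With M_n = 0.85 f'_c a b (d − a/2), solve the quadratic for a:
a = d − √(d² − 2M_n/(0.85 f'_c b)) = 700 − √(700² − 2 × 812.222×10⁶/(0.85 × 42.8 × 360)) = 95.05 mm.
A_s = 0.85 f'_c a b / f_y = 0.85 × 42.8 × 95.05 × 360 / 415 = 2999.6 mm².

A_s ≈ 3000 mm²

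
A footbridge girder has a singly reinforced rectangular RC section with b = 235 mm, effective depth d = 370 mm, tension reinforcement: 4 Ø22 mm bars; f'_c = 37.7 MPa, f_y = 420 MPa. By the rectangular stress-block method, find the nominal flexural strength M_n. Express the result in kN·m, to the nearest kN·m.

M_n ≈ 209 kN·m

A_s = 4 × 380 = 1520 mm².
T = A_s f_y = 1520 × 420 = 638400 N = 638.4 kN.
From C = T: a = T/(0.85 f'_c b) = 638400/(0.85 × 37.7 × 235) = 84.77 mm.
M_n = T(d − a/2) = 638.4 kN × (370 − 42.385) mm = 209.15 kN·m.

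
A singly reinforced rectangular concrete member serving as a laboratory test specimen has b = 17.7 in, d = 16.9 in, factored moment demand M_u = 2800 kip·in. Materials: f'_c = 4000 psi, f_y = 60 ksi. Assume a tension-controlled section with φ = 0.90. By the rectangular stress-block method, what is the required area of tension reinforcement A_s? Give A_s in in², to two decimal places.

M_n = M_u/φ = 2800/0.90 = 3111.11 kip·in.
From M_n = 0.85 f'_c a b (d − a/2):
a = d − √(d² − 2M_n/(0.85 f'_c b)) = 16.9 − √(16.9² − 2 × 3111.11/(0.85 × 4 × 17.7)) = 3.401 in.
A_s = 0.85 f'_c a b / f_y = 0.85 × 4 × 3.401 × 17.7 / 60 = 3.411 in².

A_s ≈ 3.41 in²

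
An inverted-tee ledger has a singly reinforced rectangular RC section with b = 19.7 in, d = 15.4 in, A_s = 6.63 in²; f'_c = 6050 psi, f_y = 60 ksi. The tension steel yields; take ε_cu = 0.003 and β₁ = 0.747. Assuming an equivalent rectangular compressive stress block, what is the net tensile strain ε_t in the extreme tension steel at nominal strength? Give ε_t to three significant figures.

ε_t ≈ 0.00579

a = A_s f_y/(0.85 f'_c b) = 3.927 in.
β₁ = 0.747, so c = a/β₁ = 3.927/0.747 = 5.257 in.
From the linear strain diagram with ε_cu = 0.003: ε_t = 0.003 (d − c)/c = 0.003 × (15.4 − 5.257)/5.257 = 0.00579.
Since ε_t ≥ 0.005, the section is tension-controlled.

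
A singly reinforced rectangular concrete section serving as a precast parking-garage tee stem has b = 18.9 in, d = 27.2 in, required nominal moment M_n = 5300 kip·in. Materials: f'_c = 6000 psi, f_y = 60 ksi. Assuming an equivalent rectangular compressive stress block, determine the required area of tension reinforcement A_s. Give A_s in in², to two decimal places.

A_s ≈ 3.38 in²

From M_n = 0.85 f'_c a b (d − a/2):
a = d − √(d² − 2M_n/(0.85 f'_c b)) = 27.2 − √(27.2² − 2 × 5300/(0.85 × 6 × 18.9)) = 2.103 in.
A_s = 0.85 f'_c a b / f_y = 0.85 × 6 × 2.103 × 18.9 / 60 = 3.378 in².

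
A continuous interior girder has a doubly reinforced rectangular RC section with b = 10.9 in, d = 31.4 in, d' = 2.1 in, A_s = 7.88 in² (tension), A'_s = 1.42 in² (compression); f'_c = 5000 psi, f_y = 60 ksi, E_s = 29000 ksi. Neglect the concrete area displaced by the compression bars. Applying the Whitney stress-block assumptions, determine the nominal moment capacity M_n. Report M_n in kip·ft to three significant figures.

Assume both steels yield.
a = (A_s − A'_s) f_y/(0.85 f'_c b) = (7.88 − 1.42) × 60/(0.85 × 5 × 10.9) = 8.367 in.
c = a/β₁ = 8.367/0.8 = 10.459 in; ε'_s = 0.003(c − d')/c = 0.0024 ≥ ε_y = 0.0021, so the compression steel yields.
M_n = (A_s − A'_s) f_y (d − a/2) + A'_s f_y (d − d') = 387.6 × (31.4 − 4.1835) + 85.2 × (31.4 − 2.1) = 10549.1 + 2496.4 = 13045.5 kip·in = 13045.5/12 = 1087.13 kip·ft.

M_n ≈ 1090 kip·ft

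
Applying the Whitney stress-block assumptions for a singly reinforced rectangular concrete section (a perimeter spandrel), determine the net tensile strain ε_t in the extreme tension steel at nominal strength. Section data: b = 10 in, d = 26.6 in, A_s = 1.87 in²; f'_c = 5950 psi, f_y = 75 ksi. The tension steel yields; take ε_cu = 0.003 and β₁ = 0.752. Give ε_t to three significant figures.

a = A_s f_y/(0.85 f'_c b) = 2.773 in.
β₁ = 0.752, so c = a/β₁ = 2.773/0.752 = 3.688 in.
From the linear strain diagram with ε_cu = 0.003: ε_t = 0.003 (d − c)/c = 0.003 × (26.6 − 3.688)/3.688 = 0.0186.
Since ε_t ≥ 0.005, the section is tension-controlled.

ε_t ≈ 0.0186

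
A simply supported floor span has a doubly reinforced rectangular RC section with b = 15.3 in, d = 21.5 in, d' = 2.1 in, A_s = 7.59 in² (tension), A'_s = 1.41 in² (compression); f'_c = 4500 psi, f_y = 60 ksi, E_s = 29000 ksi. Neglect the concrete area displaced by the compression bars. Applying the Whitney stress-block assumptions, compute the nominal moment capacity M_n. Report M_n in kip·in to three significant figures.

Assume both steels yield.
a = (A_s − A'_s) f_y/(0.85 f'_c b) = (7.59 − 1.41) × 60/(0.85 × 4.5 × 15.3) = 6.336 in.
c = a/β₁ = 6.336/0.825 = 7.680 in; ε'_s = 0.003(c − d')/c = 0.0022 ≥ ε_y = 0.0021, so the compression steel yields.
M_n = (A_s − A'_s) f_y (d − a/2) + A'_s f_y (d − d') = 370.8 × (21.5 − 3.168) + 84.6 × (21.5 − 2.1) = 6797.5 + 1641.2 = 8438.7 kip·in.

M_n ≈ 8440 kip·in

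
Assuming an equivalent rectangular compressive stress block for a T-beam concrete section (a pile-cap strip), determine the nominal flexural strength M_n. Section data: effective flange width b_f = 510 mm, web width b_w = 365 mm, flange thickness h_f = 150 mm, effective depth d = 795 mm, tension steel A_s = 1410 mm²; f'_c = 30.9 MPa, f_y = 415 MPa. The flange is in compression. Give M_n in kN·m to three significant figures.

Tension: T = A_s f_y = 1410 × 415 = 585150 N.
Try a within the flange: a = T/(0.85 f'_c b_f) = 585150/(0.85 × 30.9 × 510) = 43.68 mm.
Since a = 43.68 ≤ h_f = 150 mm, the stress block lies entirely in the flange; analyse as a rectangular beam of width b_f.
M_n = T(d − a/2) = 585150 × (795 − 21.84) = 452.41 × 10⁶ N·mm.
M_n = 452.41 kN·m.

M_n ≈ 452 kN·m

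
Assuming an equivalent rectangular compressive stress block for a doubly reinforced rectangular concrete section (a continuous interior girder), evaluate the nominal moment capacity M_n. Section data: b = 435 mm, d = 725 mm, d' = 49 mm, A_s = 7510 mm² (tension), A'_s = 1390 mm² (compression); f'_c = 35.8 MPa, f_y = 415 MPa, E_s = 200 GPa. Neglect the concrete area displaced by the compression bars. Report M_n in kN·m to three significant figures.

M_n ≈ 1990 kN·m

Assume both tension and compression steel yield.
Net tension couple steel: A_s − A'_s = 6120 mm².
a = (A_s − A'_s) f_y / (0.85 f'_c b) = 2539800/(0.85 × 35.8 × 435) = 191.87 mm.
c = a/β₁ = 191.87/0.794 = 241.65 mm; ε'_s = 0.003(c − d')/c = 0.0024 ≥ f_y/E_s = 0.0021, so compression steel does yield.
M_n = (A_s − A'_s) f_y (d − a/2) + A'_s f_y (d − d') = [2539800 × (725 − 95.935) + 576850 × (725 − 49)] × 10⁻⁶ = 1597.70 + 389.95 = 1987.65 kN·m.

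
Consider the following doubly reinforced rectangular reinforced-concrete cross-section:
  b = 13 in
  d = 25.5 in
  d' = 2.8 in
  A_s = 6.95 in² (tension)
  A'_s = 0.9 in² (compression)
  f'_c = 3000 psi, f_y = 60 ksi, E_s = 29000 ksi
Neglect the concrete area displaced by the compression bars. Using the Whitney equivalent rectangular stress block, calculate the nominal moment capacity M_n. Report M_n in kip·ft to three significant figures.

M_n ≈ 708 kip·ft

Assume both steels yield.
a = (A_s − A'_s) f_y/(0.85 f'_c b) = (6.95 − 0.9) × 60/(0.85 × 3 × 13) = 10.950 in.
c = a/β₁ = 10.950/0.85 = 12.882 in; ε'_s = 0.003(c − d')/c = 0.0023 ≥ ε_y = 0.0021, so the compression steel yields.
M_n = (A_s − A'_s) f_y (d − a/2) + A'_s f_y (d − d') = 363 × (25.5 − 5.475) + 54 × (25.5 − 2.8) = 7269.1 + 1225.8 = 8494.9 kip·in = 8494.9/12 = 707.91 kip·ft.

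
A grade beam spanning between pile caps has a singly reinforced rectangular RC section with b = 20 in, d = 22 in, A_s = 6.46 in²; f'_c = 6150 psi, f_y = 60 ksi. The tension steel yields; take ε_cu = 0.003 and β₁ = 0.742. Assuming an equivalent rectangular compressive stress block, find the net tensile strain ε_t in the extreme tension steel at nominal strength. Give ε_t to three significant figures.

ε_t ≈ 0.0102

a = A_s f_y/(0.85 f'_c b) = 3.707 in.
β₁ = 0.742, so c = a/β₁ = 3.707/0.742 = 4.996 in.
From the linear strain diagram with ε_cu = 0.003: ε_t = 0.003 (d − c)/c = 0.003 × (22 − 4.996)/4.996 = 0.0102.
Since ε_t ≥ 0.005, the section is tension-controlled.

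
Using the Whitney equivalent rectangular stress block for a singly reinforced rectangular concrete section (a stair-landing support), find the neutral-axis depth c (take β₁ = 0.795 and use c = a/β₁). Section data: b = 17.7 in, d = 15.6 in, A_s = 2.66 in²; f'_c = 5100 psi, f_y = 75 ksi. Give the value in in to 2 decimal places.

c ≈ 3.27 in

T = A_s f_y = 2.66 × 75 = 199.5 kips.
a = T/(0.85 f'_c b) = 199.5/(0.85 × 5.1 × 17.7) = 2.6000 in.
With β₁ = 0.795, c = a/β₁ = 2.6000/0.795 = 3.27 in.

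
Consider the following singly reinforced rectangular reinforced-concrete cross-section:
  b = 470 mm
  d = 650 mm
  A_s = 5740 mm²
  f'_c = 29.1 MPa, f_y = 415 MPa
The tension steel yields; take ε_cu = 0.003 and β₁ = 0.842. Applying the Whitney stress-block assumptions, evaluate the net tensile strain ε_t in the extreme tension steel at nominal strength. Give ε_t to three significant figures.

ε_t ≈ 0.00501

a = A_s f_y/(0.85 f'_c b) = 204.90 mm.
β₁ = 0.842, so c = a/β₁ = 204.90/0.842 = 243.35 mm.
From the linear strain diagram with ε_cu = 0.003: ε_t = 0.003 (d − c)/c = 0.003 × (650 − 243.35)/243.35 = 0.00501.
Since ε_t ≥ 0.005, the section is tension-controlled.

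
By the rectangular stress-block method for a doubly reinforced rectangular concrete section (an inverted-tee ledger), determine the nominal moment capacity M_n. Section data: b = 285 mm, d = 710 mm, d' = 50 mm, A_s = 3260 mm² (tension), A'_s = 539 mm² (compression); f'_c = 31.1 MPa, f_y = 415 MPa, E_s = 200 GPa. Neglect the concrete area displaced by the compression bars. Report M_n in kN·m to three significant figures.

Assume both tension and compression steel yield.
Net tension couple steel: A_s − A'_s = 2721 mm².
a = (A_s − A'_s) f_y / (0.85 f'_c b) = 1129215/(0.85 × 31.1 × 285) = 149.88 mm.
c = a/β₁ = 149.88/0.828 = 181.01 mm; ε'_s = 0.003(c − d')/c = 0.0022 ≥ f_y/E_s = 0.0021, so compression steel does yield.
M_n = (A_s − A'_s) f_y (d − a/2) + A'_s f_y (d − d') = [1129215 × (710 − 74.94) + 223685 × (710 − 50)] × 10⁻⁶ = 717.12 + 147.63 = 864.75 kN·m.

M_n ≈ 865 kN·m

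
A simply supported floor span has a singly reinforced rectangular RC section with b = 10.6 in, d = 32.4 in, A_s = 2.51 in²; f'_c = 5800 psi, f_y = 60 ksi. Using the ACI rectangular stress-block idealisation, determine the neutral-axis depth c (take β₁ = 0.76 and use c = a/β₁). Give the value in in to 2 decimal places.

T = A_s f_y = 2.51 × 60 = 150.6 kips.
a = T/(0.85 f'_c b) = 150.6/(0.85 × 5.8 × 10.6) = 2.8819 in.
With β₁ = 0.76, c = a/β₁ = 2.8819/0.76 = 3.79 in.

c ≈ 3.79 in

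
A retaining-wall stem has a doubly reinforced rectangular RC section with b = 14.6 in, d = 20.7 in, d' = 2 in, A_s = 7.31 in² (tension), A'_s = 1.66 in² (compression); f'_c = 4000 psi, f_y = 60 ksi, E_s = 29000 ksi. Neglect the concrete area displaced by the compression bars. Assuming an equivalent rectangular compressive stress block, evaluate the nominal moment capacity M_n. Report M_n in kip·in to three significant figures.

Assume both steels yield.
a = (A_s − A'_s) f_y/(0.85 f'_c b) = (7.31 − 1.66) × 60/(0.85 × 4 × 14.6) = 6.829 in.
c = a/β₁ = 6.829/0.85 = 8.034 in; ε'_s = 0.003(c − d')/c = 0.0023 ≥ ε_y = 0.0021, so the compression steel yields.
M_n = (A_s − A'_s) f_y (d − a/2) + A'_s f_y (d − d') = 339 × (20.7 − 3.4145) + 99.6 × (20.7 − 2) = 5859.8 + 1862.5 = 7722.3 kip·in.

M_n ≈ 7720 kip·in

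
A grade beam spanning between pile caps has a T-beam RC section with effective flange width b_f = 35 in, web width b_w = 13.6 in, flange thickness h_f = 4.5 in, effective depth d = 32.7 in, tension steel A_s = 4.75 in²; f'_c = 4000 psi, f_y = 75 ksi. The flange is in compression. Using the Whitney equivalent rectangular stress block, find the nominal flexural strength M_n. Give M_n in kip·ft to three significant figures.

M_n ≈ 926 kip·ft

Tension: T = A_s f_y = 4.75 × 75 = 356.25 kips.
Try a within the flange: a = T/(0.85 f'_c b_f) = 356.25/(0.85 × 4 × 35) = 2.994 in.
Since a = 2.994 ≤ h_f = 4.5 in, the stress block lies entirely in the flange; analyse as a rectangular beam of width b_f.
M_n = T(d − a/2) = 356.25 × (32.7 − 1.497) = 11116.1 kip·in.
M_n = 11116.1/12 = 926.34 kip·ft.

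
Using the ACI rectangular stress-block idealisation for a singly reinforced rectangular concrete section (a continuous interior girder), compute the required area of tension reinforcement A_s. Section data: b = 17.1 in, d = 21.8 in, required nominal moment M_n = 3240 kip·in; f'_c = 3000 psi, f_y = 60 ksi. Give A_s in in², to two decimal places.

A_s ≈ 2.71 in²

From M_n = 0.85 f'_c a b (d − a/2):
a = d − √(d² − 2M_n/(0.85 f'_c b)) = 21.8 − √(21.8² − 2 × 3240/(0.85 × 3 × 17.1)) = 3.727 in.
A_s = 0.85 f'_c a b / f_y = 0.85 × 3 × 3.727 × 17.1 / 60 = 2.709 in².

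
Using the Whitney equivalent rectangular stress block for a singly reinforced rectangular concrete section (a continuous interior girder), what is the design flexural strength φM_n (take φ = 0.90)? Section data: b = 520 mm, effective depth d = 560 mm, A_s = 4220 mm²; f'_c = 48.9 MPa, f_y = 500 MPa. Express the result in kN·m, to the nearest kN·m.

φM_n ≈ 971 kN·m

T = A_s f_y = 4220 × 500 = 2110000 N = 2110 kN.
From C = T: a = T/(0.85 f'_c b) = 2110000/(0.85 × 48.9 × 520) = 97.62 mm.
M_n = T(d − a/2) = 2110 kN × (560 − 48.81) mm = 1078.61 kN·m.
φM_n = 0.90 × 1078.61 = 970.75 kN·m.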